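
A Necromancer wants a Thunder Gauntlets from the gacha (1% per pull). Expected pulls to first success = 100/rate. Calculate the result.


Expected pulls for a geometric distribution = 1/p = 100 / rate%
= 100 / 1
= 100.0

100.0 pulls


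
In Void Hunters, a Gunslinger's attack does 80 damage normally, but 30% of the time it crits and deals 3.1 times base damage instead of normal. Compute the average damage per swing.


E[dmg] = base * (1 + crit_chance * (crit_mult - 1))
cc as decimal = 30/100 = 0.3
cm - 1 = 3.1 - 1 = 2.1
Bonus factor = 0.3 * 2.1 = 0.63
Total multiplier = 1 + 0.63 = 1.63
Expected damage = 80 * 1.63 = 130.40

130.40 damage


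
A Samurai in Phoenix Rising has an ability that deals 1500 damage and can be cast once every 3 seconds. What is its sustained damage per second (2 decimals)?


DPS = damage / cooldown
= 1500 / 3
= 500.00

500.00 DPS


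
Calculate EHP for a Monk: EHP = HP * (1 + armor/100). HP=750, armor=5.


EHP = 750 * (1 + 5/100)
= 750 * (1 + 0.05)
= 750 * 1.05
= 787.5

787.5 EHP


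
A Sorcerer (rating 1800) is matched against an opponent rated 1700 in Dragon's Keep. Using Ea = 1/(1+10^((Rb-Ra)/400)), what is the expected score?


Elo expected score: Ea = 1/(1 + 10^((Rb-Ra)/400))
Rb - Ra = 1700 - 1800 = -100
(Rb-Ra)/400 = -100/400 = -0.25
10^-0.25 = 0.562341
Ea = 1/(1 + 0.562341) = 1/1.562341 = 0.6401

0.6401


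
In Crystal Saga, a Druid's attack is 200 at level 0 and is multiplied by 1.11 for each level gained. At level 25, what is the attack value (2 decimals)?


value = base * growth^level
= 200 * 1.11^25
= 200 * 13.585464
= 2717.09

2717.09 attack


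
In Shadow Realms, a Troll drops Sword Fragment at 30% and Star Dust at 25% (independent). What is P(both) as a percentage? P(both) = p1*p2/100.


For independent events, P(both) = P(A) * P(B)
= 30% * 25%
= 750 / 100 %
= 7.5%

7.5%


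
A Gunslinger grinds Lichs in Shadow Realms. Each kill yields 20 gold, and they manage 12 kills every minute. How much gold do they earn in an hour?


Gold per minute = 20 * 12 = 240
Gold per hour = 240 * 60 = 14400

14400 gold/hour


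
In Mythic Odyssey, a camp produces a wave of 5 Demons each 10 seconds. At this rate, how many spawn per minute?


Spawns per minute = count * (60 / interval)
= 5 * (60 / 10)
= 5 * 6.0
= 30.0

30.0 per minute


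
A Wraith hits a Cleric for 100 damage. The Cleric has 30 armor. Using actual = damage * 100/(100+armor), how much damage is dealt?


actual = 100 * 100 / (100 + 30)
= 100 * 100 / 130
= 10000 / 130
= 76.92

76.92 damage


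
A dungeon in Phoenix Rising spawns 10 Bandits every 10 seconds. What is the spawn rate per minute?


Spawns per minute = count * (60 / interval)
= 10 * (60 / 10)
= 10 * 6.0
= 60.0

60.0 per minute


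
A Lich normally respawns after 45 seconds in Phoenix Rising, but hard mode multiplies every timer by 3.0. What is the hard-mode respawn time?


Respawn time = base * multiplier
= 45 * 3.0
= 135.0 seconds

135.0 seconds


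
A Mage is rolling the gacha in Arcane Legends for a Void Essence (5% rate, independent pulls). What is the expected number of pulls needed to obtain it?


Expected pulls for a geometric distribution = 1/p = 100 / rate%
= 100 / 5
= 20.0

20.0 pulls


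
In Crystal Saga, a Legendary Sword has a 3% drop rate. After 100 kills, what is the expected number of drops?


Expected drops = kills * (drop_rate / 100)
= 100 * (3 / 100)
= 100 * 0.03
= 3.0

3.0 drops


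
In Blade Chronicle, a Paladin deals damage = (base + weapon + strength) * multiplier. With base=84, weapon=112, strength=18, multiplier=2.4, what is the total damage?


Sum base + weapon + str = 84 + 112 + 18 = 214
Multiply by 2.4:
214 * 2.4 = 513.6

513.6 damage


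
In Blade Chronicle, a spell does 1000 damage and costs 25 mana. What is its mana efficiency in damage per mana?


Efficiency = damage / mana
= 1000 / 25
= 40.00

40.00 dmg/mana


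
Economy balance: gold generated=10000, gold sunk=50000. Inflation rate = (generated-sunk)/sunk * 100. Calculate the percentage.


Net gold = 10000 - 50000 = -40000
Inflation rate = net / sunk * 100 = -40000 / 50000 * 100
= -0.8 * 100
= -80.00%

-80.00%


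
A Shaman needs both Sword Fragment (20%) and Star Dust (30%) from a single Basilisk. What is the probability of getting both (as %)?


For independent events, P(both) = P(A) * P(B)
= 20% * 30%
= 600 / 100 %
= 6.0%

6.0%


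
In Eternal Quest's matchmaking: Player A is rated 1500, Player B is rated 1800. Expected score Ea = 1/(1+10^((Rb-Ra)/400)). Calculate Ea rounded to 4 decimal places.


Elo expected score: Ea = 1/(1 + 10^((Rb-Ra)/400))
Rb - Ra = 1800 - 1500 = 300
(Rb-Ra)/400 = 300/400 = 0.75
10^0.75 = 5.623413
Ea = 1/(1 + 5.623413) = 1/6.623413 = 0.1510

0.1510


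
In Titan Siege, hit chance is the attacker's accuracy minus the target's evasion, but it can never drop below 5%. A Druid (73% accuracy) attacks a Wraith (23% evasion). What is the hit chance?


accuracy - evasion = 73 - 23 = 50
Apply floor: max(50, 5) = 50
Hit chance = 50%

50%


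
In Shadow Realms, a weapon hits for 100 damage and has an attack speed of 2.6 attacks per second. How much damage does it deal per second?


DPS = damage * attack_speed
= 100 * 2.6
= 260.0

260.0 DPS


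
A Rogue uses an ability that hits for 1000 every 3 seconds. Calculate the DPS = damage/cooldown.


DPS = damage / cooldown
= 1000 / 3
= 333.33

333.33 DPS


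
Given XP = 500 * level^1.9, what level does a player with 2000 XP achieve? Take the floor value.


XP = 500 * level^1.9, so level = (XP / 500)^(1/1.9)
= (2000 / 500)^(1/1.9)
= 4.0^0.5263
= 2.0743
Floor: level = 2

level 2


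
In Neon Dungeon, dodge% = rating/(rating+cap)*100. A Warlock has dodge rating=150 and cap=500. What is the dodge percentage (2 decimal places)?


dodge% = 150 / (150 + 500) * 100
= 150 / 650 * 100
= 0.230769 * 100
= 23.08%

23.08%


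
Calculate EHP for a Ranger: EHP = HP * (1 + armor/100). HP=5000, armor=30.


EHP = 5000 * (1 + 30/100)
= 5000 * (1 + 0.3)
= 5000 * 1.3
= 6500.0

6500.0 EHP


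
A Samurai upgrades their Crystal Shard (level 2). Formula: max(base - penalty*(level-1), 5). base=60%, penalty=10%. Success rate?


raw_rate = 60 - 10 * (2 - 1)
= 60 - 10 * 1
= 60 - 10
= 50
Apply floor: max(50, 5) = 50%

50%


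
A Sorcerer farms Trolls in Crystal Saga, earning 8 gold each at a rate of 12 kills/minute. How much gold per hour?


Gold per minute = 8 * 12 = 96
Gold per hour = 96 * 60 = 5760

5760 gold/hour


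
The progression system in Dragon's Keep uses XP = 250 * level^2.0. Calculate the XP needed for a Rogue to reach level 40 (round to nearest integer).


XP = 250 * level^2.0
Substitute level = 40:
XP = 250 * 40^2.0
= 250 * 1600.0
= 400000

400000 XP


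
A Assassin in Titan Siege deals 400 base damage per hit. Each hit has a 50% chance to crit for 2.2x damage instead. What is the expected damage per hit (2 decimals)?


E[dmg] = base * (1 + crit_chance * (crit_mult - 1))
cc as decimal = 50/100 = 0.5
cm - 1 = 2.2 - 1 = 1.2
Bonus factor = 0.5 * 1.2 = 0.6
Total multiplier = 1 + 0.6 = 1.6
Expected damage = 400 * 1.6 = 640.00

640.00 damage


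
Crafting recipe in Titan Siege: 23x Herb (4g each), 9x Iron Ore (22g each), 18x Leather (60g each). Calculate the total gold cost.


Cost breakdown:
  Herb: 23 * 4 = 92
  Iron Ore: 9 * 22 = 198
  Leather: 18 * 60 = 1080
Total = 92 + 198 + 1080 = 1370

1370 gold


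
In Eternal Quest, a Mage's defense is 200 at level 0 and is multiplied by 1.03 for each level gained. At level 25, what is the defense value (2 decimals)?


value = base * growth^level
= 200 * 1.03^25
= 200 * 2.093778
= 418.76

418.76 defense


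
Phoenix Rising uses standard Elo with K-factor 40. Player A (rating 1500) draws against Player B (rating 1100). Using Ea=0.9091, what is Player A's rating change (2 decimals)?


Elo update: delta = K * (S - Ea), where S = 0.5 (draws)
S - Ea = 0.5 - 0.9091 = -0.4091
Rating change = 40 * -0.4091
= -16.36

-16.36 rating points


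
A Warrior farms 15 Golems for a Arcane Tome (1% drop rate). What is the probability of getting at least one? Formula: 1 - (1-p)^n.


P(at least one) = 1 - P(none) = 1 - (1-p)^n
p = 1/100 = 0.01
1 - p = 0.99
(1 - p)^15 = 0.99^15 = 0.860058
P(at least one) = 1 - 0.860058 = 0.1399

0.1399


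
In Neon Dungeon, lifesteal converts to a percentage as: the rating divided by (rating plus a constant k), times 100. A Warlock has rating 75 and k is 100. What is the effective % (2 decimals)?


effective% = rating / (rating + k) * 100
= 75 / (75 + 100) * 100
= 75 / 175 * 100
= 0.428571 * 100
= 42.86%

42.86%


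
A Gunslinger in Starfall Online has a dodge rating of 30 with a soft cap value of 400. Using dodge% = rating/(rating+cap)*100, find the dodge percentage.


dodge% = 30 / (30 + 400) * 100
= 30 / 430 * 100
= 0.069767 * 100
= 6.98%

6.98%


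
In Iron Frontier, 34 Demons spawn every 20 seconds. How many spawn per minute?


Spawns per minute = count * (60 / interval)
= 34 * (60 / 20)
= 34 * 3.0
= 102.0

102.0 per minute


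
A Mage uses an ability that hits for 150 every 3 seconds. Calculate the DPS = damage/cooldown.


DPS = damage / cooldown
= 150 / 3
= 50.00

50.00 DPS


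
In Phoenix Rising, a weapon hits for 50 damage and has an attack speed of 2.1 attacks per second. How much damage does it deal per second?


DPS = damage * attack_speed
= 50 * 2.1
= 105.0

105.0 DPS


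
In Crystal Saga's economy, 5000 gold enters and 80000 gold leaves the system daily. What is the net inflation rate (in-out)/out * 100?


Net gold = 5000 - 80000 = -75000
Inflation rate = net / sunk * 100 = -75000 / 80000 * 100
= -0.9375 * 100
= -93.75%

-93.75%


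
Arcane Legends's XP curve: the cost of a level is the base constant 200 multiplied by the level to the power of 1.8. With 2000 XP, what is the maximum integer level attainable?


XP = 200 * level^1.8, so level = (XP / 200)^(1/1.8)
= (2000 / 200)^(1/1.8)
= 10.0^0.5556
= 3.5938
Floor: level = 3

level 3


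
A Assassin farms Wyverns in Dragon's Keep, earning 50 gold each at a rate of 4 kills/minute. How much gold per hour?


Gold per minute = 50 * 4 = 200
Gold per hour = 200 * 60 = 12000

12000 gold/hour


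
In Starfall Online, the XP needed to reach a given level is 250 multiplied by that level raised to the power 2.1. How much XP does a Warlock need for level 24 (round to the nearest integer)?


XP = 250 * level^2.1
Substitute level = 24:
XP = 250 * 24^2.1
= 250 * 791.4867
= 197872

197872 XP


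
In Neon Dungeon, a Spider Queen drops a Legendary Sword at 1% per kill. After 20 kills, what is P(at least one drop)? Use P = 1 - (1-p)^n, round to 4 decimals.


P(at least one) = 1 - P(none) = 1 - (1-p)^n
p = 1/100 = 0.01
1 - p = 0.99
(1 - p)^20 = 0.99^20 = 0.817907
P(at least one) = 1 - 0.817907 = 0.1821

0.1821


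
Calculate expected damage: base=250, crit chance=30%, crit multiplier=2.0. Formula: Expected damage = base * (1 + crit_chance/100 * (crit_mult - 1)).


E[dmg] = base * (1 + crit_chance * (crit_mult - 1))
cc as decimal = 30/100 = 0.3
cm - 1 = 2.0 - 1 = 1.0
Bonus factor = 0.3 * 1.0 = 0.3
Total multiplier = 1 + 0.3 = 1.3
Expected damage = 250 * 1.3 = 325.00

325.00 damage


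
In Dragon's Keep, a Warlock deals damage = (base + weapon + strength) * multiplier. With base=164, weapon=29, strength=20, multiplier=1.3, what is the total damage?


Sum base + weapon + str = 164 + 29 + 20 = 213
Multiply by 1.3:
213 * 1.3 = 276.9

276.9 damage


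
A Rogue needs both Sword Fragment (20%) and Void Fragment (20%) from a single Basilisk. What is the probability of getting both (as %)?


For independent events, P(both) = P(A) * P(B)
= 20% * 20%
= 400 / 100 %
= 4.0%

4.0%


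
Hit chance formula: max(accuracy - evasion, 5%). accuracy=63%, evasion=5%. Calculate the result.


accuracy - evasion = 63 - 5 = 58
Apply floor: max(58, 5) = 58
Hit chance = 58%

58%


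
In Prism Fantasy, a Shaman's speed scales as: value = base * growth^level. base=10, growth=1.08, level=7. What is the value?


value = base * growth^level
= 10 * 1.08^7
= 10 * 1.713824
= 17.14

17.14 speed


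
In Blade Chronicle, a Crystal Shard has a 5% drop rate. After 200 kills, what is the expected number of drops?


Expected drops = kills * (drop_rate / 100)
= 200 * (5 / 100)
= 200 * 0.05
= 10.0

10.0 drops


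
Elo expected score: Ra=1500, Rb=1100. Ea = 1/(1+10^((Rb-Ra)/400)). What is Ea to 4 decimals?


Elo expected score: Ea = 1/(1 + 10^((Rb-Ra)/400))
Rb - Ra = 1100 - 1500 = -400
(Rb-Ra)/400 = -400/400 = -1.0
10^-1.0 = 0.1
Ea = 1/(1 + 0.1) = 1/1.1 = 0.9091

0.9091


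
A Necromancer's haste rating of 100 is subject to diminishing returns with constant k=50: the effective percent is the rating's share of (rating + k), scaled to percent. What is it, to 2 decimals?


effective% = rating / (rating + k) * 100
= 100 / (100 + 50) * 100
= 100 / 150 * 100
= 0.666667 * 100
= 66.67%

66.67%


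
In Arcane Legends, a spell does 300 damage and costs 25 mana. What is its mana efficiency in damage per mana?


Efficiency = damage / mana
= 300 / 25
= 12.00

12.00 dmg/mana


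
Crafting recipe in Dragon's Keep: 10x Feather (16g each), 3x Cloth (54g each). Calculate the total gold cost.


Cost breakdown:
  Feather: 10 * 16 = 160
  Cloth: 3 * 54 = 162
Total = 160 + 162 = 322

322 gold


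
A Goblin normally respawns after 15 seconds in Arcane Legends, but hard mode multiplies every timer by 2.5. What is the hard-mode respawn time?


Respawn time = base * multiplier
= 15 * 2.5
= 37.5 seconds

37.5 seconds


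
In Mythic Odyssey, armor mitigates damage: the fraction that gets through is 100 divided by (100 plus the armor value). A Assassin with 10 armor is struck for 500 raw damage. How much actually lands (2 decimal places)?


actual = 500 * 100 / (100 + 10)
= 500 * 100 / 110
= 50000 / 110
= 454.55

454.55 damage


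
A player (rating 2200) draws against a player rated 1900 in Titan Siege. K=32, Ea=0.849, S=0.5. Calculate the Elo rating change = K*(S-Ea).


Elo update: delta = K * (S - Ea), where S = 0.5 (draws)
S - Ea = 0.5 - 0.849 = -0.349
Rating change = 32 * -0.349
= -11.17

-11.17 rating points


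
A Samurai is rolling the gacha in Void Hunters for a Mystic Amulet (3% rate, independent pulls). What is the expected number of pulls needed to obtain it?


Expected pulls for a geometric distribution = 1/p = 100 / rate%
= 100 / 3
= 33.33

33.33 pulls


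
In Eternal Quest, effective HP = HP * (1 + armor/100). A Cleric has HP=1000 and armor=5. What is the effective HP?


EHP = 1000 * (1 + 5/100)
= 1000 * (1 + 0.05)
= 1000 * 1.05
= 1050.0

1050.0 EHP


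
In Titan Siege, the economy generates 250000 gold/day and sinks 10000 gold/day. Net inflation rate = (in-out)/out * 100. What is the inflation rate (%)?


Net gold = 250000 - 10000 = 240000
Inflation rate = net / sunk * 100 = 240000 / 10000 * 100
= 24.0 * 100
= 2400.00%

2400.00%


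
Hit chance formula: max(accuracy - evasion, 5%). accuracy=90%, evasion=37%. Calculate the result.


accuracy - evasion = 90 - 37 = 53
Apply floor: max(53, 5) = 53
Hit chance = 53%

53%


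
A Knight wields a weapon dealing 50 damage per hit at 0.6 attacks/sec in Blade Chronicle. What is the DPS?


DPS = damage * attack_speed
= 50 * 0.6
= 30.0

30.0 DPS


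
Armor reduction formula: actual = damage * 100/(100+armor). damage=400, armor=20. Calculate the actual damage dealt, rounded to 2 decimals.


actual = 400 * 100 / (100 + 20)
= 400 * 100 / 120
= 40000 / 120
= 333.33

333.33 damage


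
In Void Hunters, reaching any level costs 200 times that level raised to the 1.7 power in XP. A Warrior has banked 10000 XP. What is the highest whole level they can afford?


XP = 200 * level^1.7, so level = (XP / 200)^(1/1.7)
= (10000 / 200)^(1/1.7)
= 50.0^0.5882
= 9.9861
Floor: level = 9

level 9


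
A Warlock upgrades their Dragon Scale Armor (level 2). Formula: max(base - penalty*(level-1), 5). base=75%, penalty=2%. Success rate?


raw_rate = 75 - 2 * (2 - 1)
= 75 - 2 * 1
= 75 - 2
= 73
Apply floor: max(73, 5) = 73%

73%


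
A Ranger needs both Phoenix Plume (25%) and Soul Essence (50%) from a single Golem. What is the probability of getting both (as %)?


For independent events, P(both) = P(A) * P(B)
= 25% * 50%
= 1250 / 100 %
= 12.5%

12.5%


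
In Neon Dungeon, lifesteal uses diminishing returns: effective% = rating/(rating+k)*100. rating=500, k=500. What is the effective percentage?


effective% = rating / (rating + k) * 100
= 500 / (500 + 500) * 100
= 500 / 1000 * 100
= 0.5 * 100
= 50.00%

50.00%


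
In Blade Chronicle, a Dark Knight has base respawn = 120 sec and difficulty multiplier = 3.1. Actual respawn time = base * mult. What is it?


Respawn time = base * multiplier
= 120 * 3.1
= 372.0 seconds

372.0 seconds


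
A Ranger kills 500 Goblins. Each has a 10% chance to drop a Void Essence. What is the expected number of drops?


Expected drops = kills * (drop_rate / 100)
= 500 * (10 / 100)
= 500 * 0.1
= 50.0

50.0 drops


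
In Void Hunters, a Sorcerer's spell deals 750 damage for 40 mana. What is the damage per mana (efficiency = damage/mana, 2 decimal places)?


Efficiency = damage / mana
= 750 / 40
= 18.75

18.75 dmg/mana


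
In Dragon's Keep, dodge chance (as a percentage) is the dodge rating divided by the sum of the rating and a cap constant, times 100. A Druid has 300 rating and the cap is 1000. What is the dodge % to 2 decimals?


dodge% = 300 / (300 + 1000) * 100
= 300 / 1300 * 100
= 0.230769 * 100
= 23.08%

23.08%


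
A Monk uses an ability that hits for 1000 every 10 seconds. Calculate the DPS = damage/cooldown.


DPS = damage / cooldown
= 1000 / 10
= 100.00

100.00 DPS


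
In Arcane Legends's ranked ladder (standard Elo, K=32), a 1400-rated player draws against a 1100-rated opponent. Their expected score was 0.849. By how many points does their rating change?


Elo update: delta = K * (S - Ea), where S = 0.5 (draws)
S - Ea = 0.5 - 0.849 = -0.349
Rating change = 32 * -0.349
= -11.17

-11.17 rating points


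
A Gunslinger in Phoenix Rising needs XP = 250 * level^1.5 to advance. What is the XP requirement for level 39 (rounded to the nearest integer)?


XP = 250 * level^1.5
Substitute level = 39:
XP = 250 * 39^1.5
= 250 * 243.5549
= 60889

60889 XP


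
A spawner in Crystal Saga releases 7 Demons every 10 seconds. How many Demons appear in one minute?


Spawns per minute = count * (60 / interval)
= 7 * (60 / 10)
= 7 * 6.0
= 42.0

42.0 per minute


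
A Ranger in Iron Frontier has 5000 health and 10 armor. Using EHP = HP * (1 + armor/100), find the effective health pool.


EHP = 5000 * (1 + 10/100)
= 5000 * (1 + 0.1)
= 5000 * 1.1
= 5500.0

5500.0 EHP


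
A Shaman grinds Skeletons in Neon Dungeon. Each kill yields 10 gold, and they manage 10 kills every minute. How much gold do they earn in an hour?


Gold per minute = 10 * 10 = 100
Gold per hour = 100 * 60 = 6000

6000 gold/hour


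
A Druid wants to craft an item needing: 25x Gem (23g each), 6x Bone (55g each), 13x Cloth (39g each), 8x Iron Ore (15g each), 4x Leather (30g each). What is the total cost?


Cost breakdown:
  Gem: 25 * 23 = 575
  Bone: 6 * 55 = 330
  Cloth: 13 * 39 = 507
  Iron Ore: 8 * 15 = 120
  Leather: 4 * 30 = 120
Total = 575 + 330 + 507 + 120 + 120 = 1652

1652 gold


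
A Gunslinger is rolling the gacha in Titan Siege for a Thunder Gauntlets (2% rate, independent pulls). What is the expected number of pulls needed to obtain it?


Expected pulls for a geometric distribution = 1/p = 100 / rate%
= 100 / 2
= 50.0

50.0 pulls


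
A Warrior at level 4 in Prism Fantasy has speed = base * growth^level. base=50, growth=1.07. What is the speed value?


value = base * growth^level
= 50 * 1.07^4
= 50 * 1.310796
= 65.54

65.54 speed


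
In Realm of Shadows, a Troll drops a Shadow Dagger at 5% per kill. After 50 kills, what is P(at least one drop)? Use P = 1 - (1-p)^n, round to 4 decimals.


P(at least one) = 1 - P(none) = 1 - (1-p)^n
p = 5/100 = 0.05
1 - p = 0.95
(1 - p)^50 = 0.95^50 = 0.076945
P(at least one) = 1 - 0.076945 = 0.9231

0.9231


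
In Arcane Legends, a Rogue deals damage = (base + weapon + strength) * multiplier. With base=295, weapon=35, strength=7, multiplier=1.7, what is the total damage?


Sum base + weapon + str = 295 + 35 + 7 = 337
Multiply by 1.7:
337 * 1.7 = 572.9

572.9 damage


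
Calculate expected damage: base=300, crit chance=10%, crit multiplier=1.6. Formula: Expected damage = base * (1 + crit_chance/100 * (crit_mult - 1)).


E[dmg] = base * (1 + crit_chance * (crit_mult - 1))
cc as decimal = 10/100 = 0.1
cm - 1 = 1.6 - 1 = 0.6
Bonus factor = 0.1 * 0.6 = 0.06
Total multiplier = 1 + 0.06 = 1.06
Expected damage = 300 * 1.06 = 318.00

318.00 damage


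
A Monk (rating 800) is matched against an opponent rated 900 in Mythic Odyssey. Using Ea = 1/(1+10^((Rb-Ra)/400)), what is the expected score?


Elo expected score: Ea = 1/(1 + 10^((Rb-Ra)/400))
Rb - Ra = 900 - 800 = 100
(Rb-Ra)/400 = 100/400 = 0.25
10^0.25 = 1.778279
Ea = 1/(1 + 1.778279) = 1/2.778279 = 0.3599

0.3599


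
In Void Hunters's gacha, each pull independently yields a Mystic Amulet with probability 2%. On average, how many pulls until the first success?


Expected pulls for a geometric distribution = 1/p = 100 / rate%
= 100 / 2
= 50.0

50.0 pulls


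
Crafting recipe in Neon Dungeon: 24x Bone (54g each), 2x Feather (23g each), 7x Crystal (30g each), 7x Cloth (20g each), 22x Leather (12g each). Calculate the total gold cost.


Cost breakdown:
  Bone: 24 * 54 = 1296
  Feather: 2 * 23 = 46
  Crystal: 7 * 30 = 210
  Cloth: 7 * 20 = 140
  Leather: 22 * 12 = 264
Total = 1296 + 46 + 210 + 140 + 264 = 1956

1956 gold


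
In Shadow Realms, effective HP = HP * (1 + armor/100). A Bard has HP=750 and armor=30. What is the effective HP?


EHP = 750 * (1 + 30/100)
= 750 * (1 + 0.3)
= 750 * 1.3
= 975.0

975.0 EHP


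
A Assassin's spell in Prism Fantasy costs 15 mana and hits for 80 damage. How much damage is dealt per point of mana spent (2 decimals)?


Efficiency = damage / mana
= 80 / 15
= 5.33

5.33 dmg/mana


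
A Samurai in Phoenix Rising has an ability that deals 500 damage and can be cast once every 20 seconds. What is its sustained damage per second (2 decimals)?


DPS = damage / cooldown
= 500 / 20
= 25.00

25.00 DPS


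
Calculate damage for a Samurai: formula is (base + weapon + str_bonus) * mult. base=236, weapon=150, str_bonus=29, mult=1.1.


Sum base + weapon + str = 236 + 150 + 29 = 415
Multiply by 1.1:
415 * 1.1 = 456.5

456.5 damage


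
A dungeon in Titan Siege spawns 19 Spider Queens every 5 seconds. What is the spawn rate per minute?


Spawns per minute = count * (60 / interval)
= 19 * (60 / 5)
= 19 * 12.0
= 228.0

228.0 per minute


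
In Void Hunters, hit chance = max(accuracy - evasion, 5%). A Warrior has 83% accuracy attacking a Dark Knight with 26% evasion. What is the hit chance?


accuracy - evasion = 83 - 26 = 57
Apply floor: max(57, 5) = 57
Hit chance = 57%

57%


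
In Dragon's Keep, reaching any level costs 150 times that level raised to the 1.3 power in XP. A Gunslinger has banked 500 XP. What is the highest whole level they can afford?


XP = 150 * level^1.3, so level = (XP / 150)^(1/1.3)
= (500 / 150)^(1/1.3)
= 3.3333^0.7692
= 2.5247
Floor: level = 2

level 2


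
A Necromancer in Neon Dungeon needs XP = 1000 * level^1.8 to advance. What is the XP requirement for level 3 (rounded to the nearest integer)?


XP = 1000 * level^1.8
Substitute level = 3:
XP = 1000 * 3^1.8
= 1000 * 7.2247
= 7225

7225 XP


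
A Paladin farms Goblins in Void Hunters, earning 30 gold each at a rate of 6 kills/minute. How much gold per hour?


Gold per minute = 30 * 6 = 180
Gold per hour = 180 * 60 = 10800

10800 gold/hour


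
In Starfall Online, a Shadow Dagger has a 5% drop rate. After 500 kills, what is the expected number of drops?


Expected drops = kills * (drop_rate / 100)
= 500 * (5 / 100)
= 500 * 0.05
= 25.0

25.0 drops


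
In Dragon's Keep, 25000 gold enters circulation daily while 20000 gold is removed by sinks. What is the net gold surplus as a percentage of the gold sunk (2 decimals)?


Net gold = 25000 - 20000 = 5000
Inflation rate = net / sunk * 100 = 5000 / 20000 * 100
= 0.25 * 100
= 25.00%

25.00%


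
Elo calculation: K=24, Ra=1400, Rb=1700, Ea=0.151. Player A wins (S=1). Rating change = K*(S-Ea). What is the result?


Elo update: delta = K * (S - Ea), where S = 1 (wins)
S - Ea = 1 - 0.151 = 0.849
Rating change = 24 * 0.849
= 20.38

20.38 rating points


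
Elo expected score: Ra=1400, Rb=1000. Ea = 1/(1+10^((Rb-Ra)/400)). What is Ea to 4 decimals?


Elo expected score: Ea = 1/(1 + 10^((Rb-Ra)/400))
Rb - Ra = 1000 - 1400 = -400
(Rb-Ra)/400 = -400/400 = -1.0
10^-1.0 = 0.1
Ea = 1/(1 + 0.1) = 1/1.1 = 0.9091

0.9091


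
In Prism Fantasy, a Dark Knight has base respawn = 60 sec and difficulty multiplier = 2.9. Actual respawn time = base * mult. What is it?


Respawn time = base * multiplier
= 60 * 2.9
= 174.0 seconds

174.0 seconds


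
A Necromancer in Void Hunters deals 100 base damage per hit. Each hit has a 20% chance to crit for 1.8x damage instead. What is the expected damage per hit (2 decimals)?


E[dmg] = base * (1 + crit_chance * (crit_mult - 1))
cc as decimal = 20/100 = 0.2
cm - 1 = 1.8 - 1 = 0.8
Bonus factor = 0.2 * 0.8 = 0.16
Total multiplier = 1 + 0.16 = 1.16
Expected damage = 100 * 1.16 = 116.00

116.00 damage


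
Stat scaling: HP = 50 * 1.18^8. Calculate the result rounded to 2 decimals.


value = base * growth^level
= 50 * 1.18^8
= 50 * 3.758859
= 187.94

187.94 HP


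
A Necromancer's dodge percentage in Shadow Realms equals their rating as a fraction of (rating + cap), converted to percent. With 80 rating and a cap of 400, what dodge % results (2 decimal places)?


dodge% = 80 / (80 + 400) * 100
= 80 / 480 * 100
= 0.166667 * 100
= 16.67%

16.67%


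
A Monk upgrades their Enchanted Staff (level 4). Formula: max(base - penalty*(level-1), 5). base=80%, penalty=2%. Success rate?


raw_rate = 80 - 2 * (4 - 1)
= 80 - 2 * 3
= 80 - 6
= 74
Apply floor: max(74, 5) = 74%

74%


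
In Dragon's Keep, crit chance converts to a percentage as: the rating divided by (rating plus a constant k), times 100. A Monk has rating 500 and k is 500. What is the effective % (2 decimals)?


effective% = rating / (rating + k) * 100
= 500 / (500 + 500) * 100
= 500 / 1000 * 100
= 0.5 * 100
= 50.00%

50.00%


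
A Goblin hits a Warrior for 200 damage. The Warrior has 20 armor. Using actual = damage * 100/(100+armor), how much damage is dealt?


actual = 200 * 100 / (100 + 20)
= 200 * 100 / 120
= 20000 / 120
= 166.67

166.67 damage


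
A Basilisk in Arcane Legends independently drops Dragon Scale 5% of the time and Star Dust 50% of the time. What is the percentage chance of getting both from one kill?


For independent events, P(both) = P(A) * P(B)
= 5% * 50%
= 250 / 100 %
= 2.5%

2.5%


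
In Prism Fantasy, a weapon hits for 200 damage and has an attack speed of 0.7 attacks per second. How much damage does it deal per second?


DPS = damage * attack_speed
= 200 * 0.7
= 140.0

140.0 DPS


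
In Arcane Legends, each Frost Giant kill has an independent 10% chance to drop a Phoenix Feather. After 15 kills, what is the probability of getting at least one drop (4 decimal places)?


P(at least one) = 1 - P(none) = 1 - (1-p)^n
p = 10/100 = 0.1
1 - p = 0.9
(1 - p)^15 = 0.9^15 = 0.205891
P(at least one) = 1 - 0.205891 = 0.7941

0.7941


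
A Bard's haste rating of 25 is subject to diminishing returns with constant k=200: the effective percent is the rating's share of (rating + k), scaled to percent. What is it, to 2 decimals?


effective% = rating / (rating + k) * 100
= 25 / (25 + 200) * 100
= 25 / 225 * 100
= 0.111111 * 100
= 11.11%

11.11%


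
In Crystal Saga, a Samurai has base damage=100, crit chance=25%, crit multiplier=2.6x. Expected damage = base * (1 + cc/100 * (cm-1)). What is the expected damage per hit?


E[dmg] = base * (1 + crit_chance * (crit_mult - 1))
cc as decimal = 25/100 = 0.25
cm - 1 = 2.6 - 1 = 1.6
Bonus factor = 0.25 * 1.6 = 0.4
Total multiplier = 1 + 0.4 = 1.4
Expected damage = 100 * 1.4 = 140.00

140.00 damage


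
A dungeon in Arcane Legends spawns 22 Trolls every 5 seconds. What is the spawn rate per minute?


Spawns per minute = count * (60 / interval)
= 22 * (60 / 5)
= 22 * 12.0
= 264.0

264.0 per minute


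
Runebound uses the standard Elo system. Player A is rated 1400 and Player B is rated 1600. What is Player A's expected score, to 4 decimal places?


Elo expected score: Ea = 1/(1 + 10^((Rb-Ra)/400))
Rb - Ra = 1600 - 1400 = 200
(Rb-Ra)/400 = 200/400 = 0.5
10^0.5 = 3.162278
Ea = 1/(1 + 3.162278) = 1/4.162278 = 0.2403

0.2403


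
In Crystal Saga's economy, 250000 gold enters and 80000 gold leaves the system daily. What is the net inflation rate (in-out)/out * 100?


Net gold = 250000 - 80000 = 170000
Inflation rate = net / sunk * 100 = 170000 / 80000 * 100
= 2.125 * 100
= 212.50%

212.50%


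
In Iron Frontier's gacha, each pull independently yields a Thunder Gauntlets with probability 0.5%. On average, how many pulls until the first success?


Expected pulls for a geometric distribution = 1/p = 100 / rate%
= 100 / 0.5
= 200.0

200.0 pulls


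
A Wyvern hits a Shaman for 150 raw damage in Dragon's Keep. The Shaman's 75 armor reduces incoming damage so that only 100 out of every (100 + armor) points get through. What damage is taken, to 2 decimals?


actual = 150 * 100 / (100 + 75)
= 150 * 100 / 175
= 15000 / 175
= 85.71

85.71 damage


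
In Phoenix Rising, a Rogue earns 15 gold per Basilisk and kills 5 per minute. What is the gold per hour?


Gold per minute = 15 * 5 = 75
Gold per hour = 75 * 60 = 4500

4500 gold/hour


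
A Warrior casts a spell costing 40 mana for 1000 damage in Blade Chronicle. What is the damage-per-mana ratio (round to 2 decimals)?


Efficiency = damage / mana
= 1000 / 40
= 25.00

25.00 dmg/mana


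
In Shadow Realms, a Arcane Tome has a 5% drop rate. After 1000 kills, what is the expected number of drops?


Expected drops = kills * (drop_rate / 100)
= 1000 * (5 / 100)
= 1000 * 0.05
= 50.0

50.0 drops


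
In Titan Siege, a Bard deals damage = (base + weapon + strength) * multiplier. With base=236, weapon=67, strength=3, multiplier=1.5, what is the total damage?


Sum base + weapon + str = 236 + 67 + 3 = 306
Multiply by 1.5:
306 * 1.5 = 459.0

459.0 damage


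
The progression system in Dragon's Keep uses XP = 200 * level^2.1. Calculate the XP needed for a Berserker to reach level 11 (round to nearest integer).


XP = 200 * level^2.1
Substitute level = 11:
XP = 200 * 11^2.1
= 200 * 153.7888
= 30758

30758 XP


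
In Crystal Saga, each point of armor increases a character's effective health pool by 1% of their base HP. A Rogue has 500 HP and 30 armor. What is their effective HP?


EHP = 500 * (1 + 30/100)
= 500 * (1 + 0.3)
= 500 * 1.3
= 650.0

650.0 EHP


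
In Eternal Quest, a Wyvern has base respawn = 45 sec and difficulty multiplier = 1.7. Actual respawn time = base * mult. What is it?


Respawn time = base * multiplier
= 45 * 1.7
= 76.5 seconds

76.5 seconds


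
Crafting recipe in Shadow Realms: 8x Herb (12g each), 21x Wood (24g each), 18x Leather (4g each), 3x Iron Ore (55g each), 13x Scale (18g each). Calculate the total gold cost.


Cost breakdown:
  Herb: 8 * 12 = 96
  Wood: 21 * 24 = 504
  Leather: 18 * 4 = 72
  Iron Ore: 3 * 55 = 165
  Scale: 13 * 18 = 234
Total = 96 + 504 + 72 + 165 + 234 = 1071

1071 gold


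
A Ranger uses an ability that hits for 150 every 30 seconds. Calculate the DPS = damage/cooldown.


DPS = damage / cooldown
= 150 / 30
= 5.00

5.00 DPS


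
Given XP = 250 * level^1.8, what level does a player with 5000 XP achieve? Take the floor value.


XP = 250 * level^1.8, so level = (XP / 250)^(1/1.8)
= (5000 / 250)^(1/1.8)
= 20.0^0.5556
= 5.282
Floor: level = 5

level 5


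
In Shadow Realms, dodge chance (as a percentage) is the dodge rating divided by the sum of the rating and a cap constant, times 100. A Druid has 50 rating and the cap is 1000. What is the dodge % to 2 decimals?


dodge% = 50 / (50 + 1000) * 100
= 50 / 1050 * 100
= 0.047619 * 100
= 4.76%

4.76%


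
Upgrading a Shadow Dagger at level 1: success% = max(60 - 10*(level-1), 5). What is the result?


raw_rate = 60 - 10 * (1 - 1)
= 60 - 10 * 0
= 60 - 0
= 60
Apply floor: max(60, 5) = 60%

60%


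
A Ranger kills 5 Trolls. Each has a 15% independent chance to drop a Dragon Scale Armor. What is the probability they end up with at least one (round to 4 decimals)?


P(at least one) = 1 - P(none) = 1 - (1-p)^n
p = 15/100 = 0.15
1 - p = 0.85
(1 - p)^5 = 0.85^5 = 0.443705
P(at least one) = 1 - 0.443705 = 0.5563

0.5563


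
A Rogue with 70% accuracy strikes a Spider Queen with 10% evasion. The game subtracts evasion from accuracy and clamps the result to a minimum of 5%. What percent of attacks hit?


accuracy - evasion = 70 - 10 = 60
Apply floor: max(60, 5) = 60
Hit chance = 60%

60%


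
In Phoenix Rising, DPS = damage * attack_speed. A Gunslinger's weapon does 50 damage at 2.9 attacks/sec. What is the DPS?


DPS = damage * attack_speed
= 50 * 2.9
= 145.0

145.0 DPS


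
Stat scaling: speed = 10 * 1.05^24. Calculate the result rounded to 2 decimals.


value = base * growth^level
= 10 * 1.05^24
= 10 * 3.2251
= 32.25

32.25 speed


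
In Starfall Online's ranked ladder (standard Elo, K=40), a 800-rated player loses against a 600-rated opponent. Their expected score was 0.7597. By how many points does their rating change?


Elo update: delta = K * (S - Ea), where S = 0 (loses)
S - Ea = 0 - 0.7597 = -0.7597
Rating change = 40 * -0.7597
= -30.39

-30.39 rating points


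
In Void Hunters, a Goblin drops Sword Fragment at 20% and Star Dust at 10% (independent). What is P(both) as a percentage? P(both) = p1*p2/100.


For independent events, P(both) = P(A) * P(B)
= 20% * 10%
= 200 / 100 %
= 2.0%

2.0%


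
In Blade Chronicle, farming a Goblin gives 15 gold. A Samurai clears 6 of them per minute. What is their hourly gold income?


Gold per minute = 15 * 6 = 90
Gold per hour = 90 * 60 = 5400

5400 gold/hour


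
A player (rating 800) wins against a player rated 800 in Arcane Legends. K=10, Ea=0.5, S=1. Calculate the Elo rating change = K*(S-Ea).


Elo update: delta = K * (S - Ea), where S = 1 (wins)
S - Ea = 1 - 0.5 = 0.5
Rating change = 10 * 0.5
= 5.00

5.00 rating points


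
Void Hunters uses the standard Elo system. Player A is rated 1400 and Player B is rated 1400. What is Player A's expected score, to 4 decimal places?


Elo expected score: Ea = 1/(1 + 10^((Rb-Ra)/400))
Rb - Ra = 1400 - 1400 = 0
(Rb-Ra)/400 = 0/400 = 0.0
10^0.0 = 1.0
Ea = 1/(1 + 1.0) = 1/2.0 = 0.5000

0.5000


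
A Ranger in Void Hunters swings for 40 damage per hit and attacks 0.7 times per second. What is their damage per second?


DPS = damage * attack_speed
= 40 * 0.7
= 28.0

28.0 DPS


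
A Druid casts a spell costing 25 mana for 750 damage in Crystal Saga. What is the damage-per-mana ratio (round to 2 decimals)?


Efficiency = damage / mana
= 750 / 25
= 30.00

30.00 dmg/mana


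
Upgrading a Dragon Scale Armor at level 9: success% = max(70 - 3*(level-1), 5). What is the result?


raw_rate = 70 - 3 * (9 - 1)
= 70 - 3 * 8
= 70 - 24
= 46
Apply floor: max(46, 5) = 46%

46%


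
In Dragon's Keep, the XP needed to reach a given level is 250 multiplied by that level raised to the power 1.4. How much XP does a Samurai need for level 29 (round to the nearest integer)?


XP = 250 * level^1.4
Substitute level = 29:
XP = 250 * 29^1.4
= 250 * 111.5211
= 27880

27880 XP


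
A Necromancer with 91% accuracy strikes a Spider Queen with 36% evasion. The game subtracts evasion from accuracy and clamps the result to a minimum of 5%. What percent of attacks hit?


accuracy - evasion = 91 - 36 = 55
Apply floor: max(55, 5) = 55
Hit chance = 55%

55%


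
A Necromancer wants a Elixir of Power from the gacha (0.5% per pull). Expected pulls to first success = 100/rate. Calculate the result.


Expected pulls for a geometric distribution = 1/p = 100 / rate%
= 100 / 0.5
= 200.0

200.0 pulls


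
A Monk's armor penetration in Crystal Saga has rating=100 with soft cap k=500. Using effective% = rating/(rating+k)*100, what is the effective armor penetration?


effective% = rating / (rating + k) * 100
= 100 / (100 + 500) * 100
= 100 / 600 * 100
= 0.166667 * 100
= 16.67%

16.67%


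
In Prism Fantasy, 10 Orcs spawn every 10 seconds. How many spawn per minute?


Spawns per minute = count * (60 / interval)
= 10 * (60 / 10)
= 10 * 6.0
= 60.0

60.0 per minute


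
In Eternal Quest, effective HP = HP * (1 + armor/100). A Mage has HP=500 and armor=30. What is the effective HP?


EHP = 500 * (1 + 30/100)
= 500 * (1 + 0.3)
= 500 * 1.3
= 650.0

650.0 EHP


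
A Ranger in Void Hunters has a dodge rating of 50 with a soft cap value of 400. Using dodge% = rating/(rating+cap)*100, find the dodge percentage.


dodge% = 50 / (50 + 400) * 100
= 50 / 450 * 100
= 0.111111 * 100
= 11.11%

11.11%


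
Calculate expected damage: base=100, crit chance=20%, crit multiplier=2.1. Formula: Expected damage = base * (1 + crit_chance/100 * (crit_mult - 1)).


E[dmg] = base * (1 + crit_chance * (crit_mult - 1))
cc as decimal = 20/100 = 0.2
cm - 1 = 2.1 - 1 = 1.1
Bonus factor = 0.2 * 1.1 = 0.22
Total multiplier = 1 + 0.22 = 1.22
Expected damage = 100 * 1.22 = 122.00

122.00 damage


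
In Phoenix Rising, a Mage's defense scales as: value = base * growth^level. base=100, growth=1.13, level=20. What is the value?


value = base * growth^level
= 100 * 1.13^20
= 100 * 11.523088
= 1152.31

1152.31 defense


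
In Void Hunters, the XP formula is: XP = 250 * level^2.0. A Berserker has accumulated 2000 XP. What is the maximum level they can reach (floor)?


XP = 250 * level^2.0, so level = (XP / 250)^(1/2.0)
= (2000 / 250)^(1/2.0)
= 8.0^0.5
= 2.8284
Floor: level = 2

level 2


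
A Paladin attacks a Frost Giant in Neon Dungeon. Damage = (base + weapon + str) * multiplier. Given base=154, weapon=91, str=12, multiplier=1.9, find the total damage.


Sum base + weapon + str = 154 + 91 + 12 = 257
Multiply by 1.9:
257 * 1.9 = 488.3

488.3 damage


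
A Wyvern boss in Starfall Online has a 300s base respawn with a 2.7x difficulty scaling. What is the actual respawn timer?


Respawn time = base * multiplier
= 300 * 2.7
= 810.0 seconds

810.0 seconds


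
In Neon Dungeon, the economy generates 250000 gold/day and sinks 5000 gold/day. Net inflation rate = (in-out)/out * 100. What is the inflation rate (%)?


Net gold = 250000 - 5000 = 245000
Inflation rate = net / sunk * 100 = 245000 / 5000 * 100
= 49.0 * 100
= 4900.00%

4900.00%


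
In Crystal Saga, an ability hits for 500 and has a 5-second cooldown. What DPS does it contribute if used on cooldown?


DPS = damage / cooldown
= 500 / 5
= 100.00

100.00 DPS


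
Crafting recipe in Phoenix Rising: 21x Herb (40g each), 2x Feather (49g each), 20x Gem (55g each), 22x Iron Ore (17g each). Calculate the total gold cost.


Cost breakdown:
  Herb: 21 * 40 = 840
  Feather: 2 * 49 = 98
  Gem: 20 * 55 = 1100
  Iron Ore: 22 * 17 = 374
Total = 840 + 98 + 1100 + 374 = 2412

2412 gold


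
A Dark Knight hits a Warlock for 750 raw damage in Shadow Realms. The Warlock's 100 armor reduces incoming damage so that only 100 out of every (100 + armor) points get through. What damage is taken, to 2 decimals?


actual = 750 * 100 / (100 + 100)
= 750 * 100 / 200
= 75000 / 200
= 375.00

375.00 damage
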